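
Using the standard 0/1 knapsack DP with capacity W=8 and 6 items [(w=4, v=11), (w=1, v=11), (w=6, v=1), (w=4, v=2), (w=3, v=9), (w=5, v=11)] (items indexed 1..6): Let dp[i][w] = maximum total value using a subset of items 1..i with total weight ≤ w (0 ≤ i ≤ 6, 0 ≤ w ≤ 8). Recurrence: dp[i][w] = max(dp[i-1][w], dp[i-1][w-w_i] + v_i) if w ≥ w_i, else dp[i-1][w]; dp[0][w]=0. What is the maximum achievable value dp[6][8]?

31

i\w   0   1   2   3   4   5   6   7   8
  0   0   0   0   0   0   0   0   0   0
  1   0   0   0   0  11  11  11  11  11
  2   0  11  11  11  11  22  22  22  22
  3   0  11  11  11  11  22  22  22  22
  4   0  11  11  11  11  22  22  22  22
  5   0  11  11  11  20  22  22  22  31
  6   0  11  11  11  20  22  22  22  31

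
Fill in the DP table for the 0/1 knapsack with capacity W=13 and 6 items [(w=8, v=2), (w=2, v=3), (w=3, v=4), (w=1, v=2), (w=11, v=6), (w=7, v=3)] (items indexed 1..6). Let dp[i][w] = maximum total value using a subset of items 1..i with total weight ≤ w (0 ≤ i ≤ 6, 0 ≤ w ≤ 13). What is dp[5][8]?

9

i\w   0   1   2   3   4   5   6   7   8   9  10  11  12  13
  0   0   0   0   0   0   0   0   0   0   0   0   0   0   0
  1   0   0   0   0   0   0   0   0   2   2   2   2   2   2
  2   0   0   3   3   3   3   3   3   3   3   5   5   5   5
  3   0   0   3   4   4   7   7   7   7   7   7   7   7   9
  4   0   2   3   5   6   7   9   9   9   9   9   9   9   9
  5   0   2   3   5   6   7   9   9   9   9   9   9   9   9
  6   0   2   3   5   6   7   9   9   9   9   9   9  10  12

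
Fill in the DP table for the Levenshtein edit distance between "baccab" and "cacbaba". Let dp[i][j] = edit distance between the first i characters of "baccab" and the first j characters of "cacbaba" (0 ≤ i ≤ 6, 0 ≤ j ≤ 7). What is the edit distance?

   ''  c  a  c  b  a  b  a
''  0  1  2  3  4  5  6  7
 b  1  1  2  3  3  4  5  6
 a  2  2  1  2  3  3  4  5
 c  3  2  2  1  2  3  4  5
 c  4  3  3  2  2  3  4  5
 a  5  4  3  3  3  2  3  4
 b  6  5  4  4  3  3  2  3

3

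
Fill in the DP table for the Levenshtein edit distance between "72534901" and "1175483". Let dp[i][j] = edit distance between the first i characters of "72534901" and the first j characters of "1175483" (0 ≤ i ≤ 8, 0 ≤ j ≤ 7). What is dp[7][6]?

   ''  1  1  7  5  4  8  3
''  0  1  2  3  4  5  6  7
 7  1  1  2  2  3  4  5  6
 2  2  2  2  3  3  4  5  6
 5  3  3  3  3  3  4  5  6
 3  4  4  4  4  4  4  5  5
 4  5  5  5  5  5  4  5  6
 9  6  6  6  6  6  5  5  6
 0  7  7  7  7  7  6  6  6
 1  8  7  7  8  8  7  7  7

6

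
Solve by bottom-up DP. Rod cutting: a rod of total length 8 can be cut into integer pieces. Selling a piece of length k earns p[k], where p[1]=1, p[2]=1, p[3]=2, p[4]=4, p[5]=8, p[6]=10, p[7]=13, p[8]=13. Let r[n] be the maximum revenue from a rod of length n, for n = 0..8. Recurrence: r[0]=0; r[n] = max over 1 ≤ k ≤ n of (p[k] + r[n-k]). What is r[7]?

   n    0    1    2    3    4    5    6    7    8
r[n]    0    1    2    3    4    8   10   13   14

13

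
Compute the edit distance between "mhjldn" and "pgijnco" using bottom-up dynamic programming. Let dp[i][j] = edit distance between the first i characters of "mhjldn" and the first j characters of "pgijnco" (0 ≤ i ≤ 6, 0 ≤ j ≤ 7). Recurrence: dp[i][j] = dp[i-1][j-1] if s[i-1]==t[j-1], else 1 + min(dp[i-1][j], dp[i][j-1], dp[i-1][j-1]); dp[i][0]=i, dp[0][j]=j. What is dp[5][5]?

   ''  p  g  i  j  n  c  o
''  0  1  2  3  4  5  6  7
 m  1  1  2  3  4  5  6  7
 h  2  2  2  3  4  5  6  7
 j  3  3  3  3  3  4  5  6
 l  4  4  4  4  4  4  5  6
 d  5  5  5  5  5  5  5  6
 n  6  6  6  6  6  5  6  6

5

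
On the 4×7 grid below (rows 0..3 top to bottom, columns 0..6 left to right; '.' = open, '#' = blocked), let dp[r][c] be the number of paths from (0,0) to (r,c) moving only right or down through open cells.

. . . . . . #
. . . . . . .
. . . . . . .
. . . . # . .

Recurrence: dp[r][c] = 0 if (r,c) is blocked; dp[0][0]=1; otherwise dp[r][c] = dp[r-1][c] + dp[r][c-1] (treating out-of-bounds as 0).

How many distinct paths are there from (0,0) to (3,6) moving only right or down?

48

r\c   0   1   2   3   4   5   6
  0   1   1   1   1   1   1   0
  1   1   2   3   4   5   6   6
  2   1   3   6  10  15  21  27
  3   1   4  10  20   0  21  48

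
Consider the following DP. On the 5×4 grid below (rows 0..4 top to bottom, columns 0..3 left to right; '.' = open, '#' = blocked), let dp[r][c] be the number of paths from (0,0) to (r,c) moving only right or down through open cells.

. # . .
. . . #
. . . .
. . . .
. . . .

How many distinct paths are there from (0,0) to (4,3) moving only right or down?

r\c   0   1   2   3
  0   1   0   0   0
  1   1   1   1   0
  2   1   2   3   3
  3   1   3   6   9
  4   1   4  10  19

19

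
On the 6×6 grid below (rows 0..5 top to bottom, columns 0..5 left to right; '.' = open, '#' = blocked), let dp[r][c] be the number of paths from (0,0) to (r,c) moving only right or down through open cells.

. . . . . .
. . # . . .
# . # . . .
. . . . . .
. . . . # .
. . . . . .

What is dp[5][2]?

r\c   0   1   2   3   4   5
  0   1   1   1   1   1   1
  1   1   2   0   1   2   3
  2   0   2   0   1   3   6
  3   0   2   2   3   6  12
  4   0   2   4   7   0  12
  5   0   2   6  13  13  25

6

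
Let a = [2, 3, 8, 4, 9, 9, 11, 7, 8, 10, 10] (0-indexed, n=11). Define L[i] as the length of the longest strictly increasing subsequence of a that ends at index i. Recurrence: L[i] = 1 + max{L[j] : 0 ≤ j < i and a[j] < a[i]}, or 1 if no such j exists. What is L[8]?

   i    0    1    2    3    4    5    6    7    8    9   10
a[i]    2    3    8    4    9    9   11    7    8   10   10
L[i]    1    2    3    3    4    4    5    4    5    6    6

5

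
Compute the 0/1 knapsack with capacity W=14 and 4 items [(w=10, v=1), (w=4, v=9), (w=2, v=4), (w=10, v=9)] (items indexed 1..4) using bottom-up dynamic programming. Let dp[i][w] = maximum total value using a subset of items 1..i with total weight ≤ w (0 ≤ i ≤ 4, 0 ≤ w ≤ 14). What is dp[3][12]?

13

i\w   0   1   2   3   4   5   6   7   8   9  10  11  12  13  14
  0   0   0   0   0   0   0   0   0   0   0   0   0   0   0   0
  1   0   0   0   0   0   0   0   0   0   0   1   1   1   1   1
  2   0   0   0   0   9   9   9   9   9   9   9   9   9   9  10
  3   0   0   4   4   9   9  13  13  13  13  13  13  13  13  13
  4   0   0   4   4   9   9  13  13  13  13  13  13  13  13  18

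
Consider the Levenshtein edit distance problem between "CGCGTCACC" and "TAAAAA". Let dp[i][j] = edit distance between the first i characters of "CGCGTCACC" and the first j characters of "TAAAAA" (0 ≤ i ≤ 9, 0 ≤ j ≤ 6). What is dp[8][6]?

7

   ''  T  A  A  A  A  A
''  0  1  2  3  4  5  6
 C  1  1  2  3  4  5  6
 G  2  2  2  3  4  5  6
 C  3  3  3  3  4  5  6
 G  4  4  4  4  4  5  6
 T  5  4  5  5  5  5  6
 C  6  5  5  6  6  6  6
 A  7  6  5  5  6  6  6
 C  8  7  6  6  6  7  7
 C  9  8  7  7  7  7  8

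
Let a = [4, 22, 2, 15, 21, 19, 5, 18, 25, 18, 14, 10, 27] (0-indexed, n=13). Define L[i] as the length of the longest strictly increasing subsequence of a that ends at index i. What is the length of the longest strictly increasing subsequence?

5

   i    0    1    2    3    4    5    6    7    8    9   10   11   12
a[i]    4   22    2   15   21   19    5   18   25   18   14   10   27
L[i]    1    2    1    2    3    3    2    3    4    3    3    3    5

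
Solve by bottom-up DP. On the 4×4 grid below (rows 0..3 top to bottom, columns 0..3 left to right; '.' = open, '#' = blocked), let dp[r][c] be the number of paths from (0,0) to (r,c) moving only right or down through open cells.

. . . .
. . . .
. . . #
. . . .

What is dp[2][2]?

r\c   0   1   2   3
  0   1   1   1   1
  1   1   2   3   4
  2   1   3   6   0
  3   1   4  10  10

6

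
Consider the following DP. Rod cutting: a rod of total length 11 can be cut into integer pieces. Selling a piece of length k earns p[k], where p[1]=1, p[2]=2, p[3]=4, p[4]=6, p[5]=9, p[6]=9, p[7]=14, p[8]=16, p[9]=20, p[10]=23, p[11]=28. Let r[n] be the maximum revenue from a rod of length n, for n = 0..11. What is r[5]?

   n    0    1    2    3    4    5    6    7    8    9   10   11
r[n]    0    1    2    4    6    9   10   14   16   20   23   28

9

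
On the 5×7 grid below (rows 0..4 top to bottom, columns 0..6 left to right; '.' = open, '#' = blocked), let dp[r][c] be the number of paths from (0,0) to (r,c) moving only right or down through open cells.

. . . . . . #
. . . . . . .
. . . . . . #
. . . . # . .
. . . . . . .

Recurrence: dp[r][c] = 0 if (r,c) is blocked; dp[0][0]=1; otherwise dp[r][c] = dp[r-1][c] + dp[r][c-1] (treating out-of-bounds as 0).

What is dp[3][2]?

r\c   0   1   2   3   4   5   6
  0   1   1   1   1   1   1   0
  1   1   2   3   4   5   6   6
  2   1   3   6  10  15  21   0
  3   1   4  10  20   0  21  21
  4   1   5  15  35  35  56  77

10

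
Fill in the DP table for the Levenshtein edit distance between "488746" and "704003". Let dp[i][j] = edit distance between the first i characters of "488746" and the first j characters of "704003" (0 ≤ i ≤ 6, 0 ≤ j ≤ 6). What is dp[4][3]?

4

   ''  7  0  4  0  0  3
''  0  1  2  3  4  5  6
 4  1  1  2  2  3  4  5
 8  2  2  2  3  3  4  5
 8  3  3  3  3  4  4  5
 7  4  3  4  4  4  5  5
 4  5  4  4  4  5  5  6
 6  6  5  5  5  5  6  6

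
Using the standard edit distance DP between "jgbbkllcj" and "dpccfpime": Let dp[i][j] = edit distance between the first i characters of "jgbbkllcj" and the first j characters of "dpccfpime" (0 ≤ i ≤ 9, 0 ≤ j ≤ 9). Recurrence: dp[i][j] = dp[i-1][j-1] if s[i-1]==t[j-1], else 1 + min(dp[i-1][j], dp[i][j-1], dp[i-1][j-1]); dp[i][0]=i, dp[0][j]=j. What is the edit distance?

   ''  d  p  c  c  f  p  i  m  e
''  0  1  2  3  4  5  6  7  8  9
 j  1  1  2  3  4  5  6  7  8  9
 g  2  2  2  3  4  5  6  7  8  9
 b  3  3  3  3  4  5  6  7  8  9
 b  4  4  4  4  4  5  6  7  8  9
 k  5  5  5  5  5  5  6  7  8  9
 l  6  6  6  6  6  6  6  7  8  9
 l  7  7  7  7  7  7  7  7  8  9
 c  8  8  8  7  7  8  8  8  8  9
 j  9  9  9  8  8  8  9  9  9  9

9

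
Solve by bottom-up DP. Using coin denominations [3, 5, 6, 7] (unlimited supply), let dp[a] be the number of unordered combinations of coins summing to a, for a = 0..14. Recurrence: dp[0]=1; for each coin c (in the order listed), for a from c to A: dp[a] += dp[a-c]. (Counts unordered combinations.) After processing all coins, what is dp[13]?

after  coin     0     1     2     3     4     5     6     7     8     9    10    11    12    13    14
          3     1     0     0     1     0     0     1     0     0     1     0     0     1     0     0
          5     1     0     0     1     0     1     1     0     1     1     1     1     1     1     1
          6     1     0     0     1     0     1     2     0     1     2     1     2     3     1     2
          7     1     0     0     1     0     1     2     1     1     2     2     2     4     3     3

3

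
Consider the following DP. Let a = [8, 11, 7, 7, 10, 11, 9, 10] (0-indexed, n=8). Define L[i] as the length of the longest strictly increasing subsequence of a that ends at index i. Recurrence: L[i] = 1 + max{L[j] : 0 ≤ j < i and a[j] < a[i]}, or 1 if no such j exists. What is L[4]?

   i    0    1    2    3    4    5    6    7
a[i]    8   11    7    7   10   11    9   10
L[i]    1    2    1    1    2    3    2    3

2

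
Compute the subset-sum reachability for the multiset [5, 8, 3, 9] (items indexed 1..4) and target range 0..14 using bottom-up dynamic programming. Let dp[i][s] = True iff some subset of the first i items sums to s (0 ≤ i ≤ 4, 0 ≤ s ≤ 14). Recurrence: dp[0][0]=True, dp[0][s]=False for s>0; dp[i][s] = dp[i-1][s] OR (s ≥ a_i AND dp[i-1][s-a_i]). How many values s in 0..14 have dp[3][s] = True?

i\s   0   1   2   3   4   5   6   7   8   9  10  11  12  13  14
  0   T   F   F   F   F   F   F   F   F   F   F   F   F   F   F
  1   T   F   F   F   F   T   F   F   F   F   F   F   F   F   F
  2   T   F   F   F   F   T   F   F   T   F   F   F   F   T   F
  3   T   F   F   T   F   T   F   F   T   F   F   T   F   T   F
  4   T   F   F   T   F   T   F   F   T   T   F   T   T   T   T

6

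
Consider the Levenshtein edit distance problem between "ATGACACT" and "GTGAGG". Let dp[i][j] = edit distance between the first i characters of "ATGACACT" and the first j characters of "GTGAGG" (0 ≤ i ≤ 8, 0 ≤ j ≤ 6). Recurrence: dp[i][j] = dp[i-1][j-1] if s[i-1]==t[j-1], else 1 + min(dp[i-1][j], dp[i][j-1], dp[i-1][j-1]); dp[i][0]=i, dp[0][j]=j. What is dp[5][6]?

3

   ''  G  T  G  A  G  G
''  0  1  2  3  4  5  6
 A  1  1  2  3  3  4  5
 T  2  2  1  2  3  4  5
 G  3  2  2  1  2  3  4
 A  4  3  3  2  1  2  3
 C  5  4  4  3  2  2  3
 A  6  5  5  4  3  3  3
 C  7  6  6  5  4  4  4
 T  8  7  6  6  5  5  5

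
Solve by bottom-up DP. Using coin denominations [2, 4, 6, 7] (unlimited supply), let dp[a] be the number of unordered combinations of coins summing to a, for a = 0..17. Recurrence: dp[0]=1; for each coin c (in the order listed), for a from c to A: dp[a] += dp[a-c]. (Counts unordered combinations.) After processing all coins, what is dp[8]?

4

after  coin     0     1     2     3     4     5     6     7     8     9    10    11    12    13    14    15    16    17
          2     1     0     1     0     1     0     1     0     1     0     1     0     1     0     1     0     1     0
          4     1     0     1     0     2     0     2     0     3     0     3     0     4     0     4     0     5     0
          6     1     0     1     0     2     0     3     0     4     0     5     0     7     0     8     0    10     0
          7     1     0     1     0     2     0     3     1     4     1     5     2     7     3     9     4    11     5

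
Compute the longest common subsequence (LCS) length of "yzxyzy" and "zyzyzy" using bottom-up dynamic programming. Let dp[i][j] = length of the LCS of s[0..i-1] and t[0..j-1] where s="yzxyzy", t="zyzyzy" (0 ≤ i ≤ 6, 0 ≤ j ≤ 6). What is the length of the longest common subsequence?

5

   ''  z  y  z  y  z  y
''  0  0  0  0  0  0  0
 y  0  0  1  1  1  1  1
 z  0  1  1  2  2  2  2
 x  0  1  1  2  2  2  2
 y  0  1  2  2  3  3  3
 z  0  1  2  3  3  4  4
 y  0  1  2  3  4  4  5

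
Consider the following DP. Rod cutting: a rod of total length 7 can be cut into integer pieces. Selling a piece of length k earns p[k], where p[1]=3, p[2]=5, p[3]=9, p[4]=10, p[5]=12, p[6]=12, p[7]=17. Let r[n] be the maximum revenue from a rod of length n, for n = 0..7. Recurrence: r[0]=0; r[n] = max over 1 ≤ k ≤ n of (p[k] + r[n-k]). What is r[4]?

   n    0    1    2    3    4    5    6    7
r[n]    0    3    6    9   12   15   18   21

12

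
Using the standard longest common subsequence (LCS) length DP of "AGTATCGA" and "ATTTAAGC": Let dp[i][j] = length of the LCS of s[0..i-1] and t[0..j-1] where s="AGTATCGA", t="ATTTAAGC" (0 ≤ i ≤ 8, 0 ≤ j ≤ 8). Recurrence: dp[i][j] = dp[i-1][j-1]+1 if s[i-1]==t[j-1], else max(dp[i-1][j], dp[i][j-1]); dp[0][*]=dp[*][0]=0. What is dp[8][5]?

   ''  A  T  T  T  A  A  G  C
''  0  0  0  0  0  0  0  0  0
 A  0  1  1  1  1  1  1  1  1
 G  0  1  1  1  1  1  1  2  2
 T  0  1  2  2  2  2  2  2  2
 A  0  1  2  2  2  3  3  3  3
 T  0  1  2  3  3  3  3  3  3
 C  0  1  2  3  3  3  3  3  4
 G  0  1  2  3  3  3  3  4  4
 A  0  1  2  3  3  4  4  4  4

4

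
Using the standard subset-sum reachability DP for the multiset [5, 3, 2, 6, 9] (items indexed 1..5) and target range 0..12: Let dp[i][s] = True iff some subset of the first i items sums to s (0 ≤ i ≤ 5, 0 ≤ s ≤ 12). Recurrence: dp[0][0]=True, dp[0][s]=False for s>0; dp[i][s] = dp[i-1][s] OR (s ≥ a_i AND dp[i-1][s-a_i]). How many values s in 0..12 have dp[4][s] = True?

i\s   0   1   2   3   4   5   6   7   8   9  10  11  12
  0   T   F   F   F   F   F   F   F   F   F   F   F   F
  1   T   F   F   F   F   T   F   F   F   F   F   F   F
  2   T   F   F   T   F   T   F   F   T   F   F   F   F
  3   T   F   T   T   F   T   F   T   T   F   T   F   F
  4   T   F   T   T   F   T   T   T   T   T   T   T   F
  5   T   F   T   T   F   T   T   T   T   T   T   T   T

10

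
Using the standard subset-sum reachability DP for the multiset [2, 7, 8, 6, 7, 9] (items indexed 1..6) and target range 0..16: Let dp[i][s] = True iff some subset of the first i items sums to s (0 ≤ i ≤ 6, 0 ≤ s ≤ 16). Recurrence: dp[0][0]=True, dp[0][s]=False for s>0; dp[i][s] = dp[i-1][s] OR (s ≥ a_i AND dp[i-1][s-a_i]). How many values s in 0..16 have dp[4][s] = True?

i\s   0   1   2   3   4   5   6   7   8   9  10  11  12  13  14  15  16
  0   T   F   F   F   F   F   F   F   F   F   F   F   F   F   F   F   F
  1   T   F   T   F   F   F   F   F   F   F   F   F   F   F   F   F   F
  2   T   F   T   F   F   F   F   T   F   T   F   F   F   F   F   F   F
  3   T   F   T   F   F   F   F   T   T   T   T   F   F   F   F   T   F
  4   T   F   T   F   F   F   T   T   T   T   T   F   F   T   T   T   T
  5   T   F   T   F   F   F   T   T   T   T   T   F   F   T   T   T   T
  6   T   F   T   F   F   F   T   T   T   T   T   T   F   T   T   T   T

11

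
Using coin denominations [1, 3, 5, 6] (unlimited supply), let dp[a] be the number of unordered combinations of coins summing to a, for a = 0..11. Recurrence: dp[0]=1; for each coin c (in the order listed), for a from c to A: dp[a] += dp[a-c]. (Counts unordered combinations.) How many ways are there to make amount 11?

after  coin     0     1     2     3     4     5     6     7     8     9    10    11
          1     1     1     1     1     1     1     1     1     1     1     1     1
          3     1     1     1     2     2     2     3     3     3     4     4     4
          5     1     1     1     2     2     3     4     4     5     6     7     8
          6     1     1     1     2     2     3     5     5     6     8     9    11

11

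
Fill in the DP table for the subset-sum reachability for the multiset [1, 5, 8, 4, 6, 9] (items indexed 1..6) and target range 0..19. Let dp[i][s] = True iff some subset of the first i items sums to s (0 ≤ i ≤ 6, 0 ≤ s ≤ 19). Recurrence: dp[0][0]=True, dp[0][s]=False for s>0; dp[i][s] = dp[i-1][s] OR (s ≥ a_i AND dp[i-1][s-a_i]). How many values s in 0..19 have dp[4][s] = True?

i\s   0   1   2   3   4   5   6   7   8   9  10  11  12  13  14  15  16  17  18  19
  0   T   F   F   F   F   F   F   F   F   F   F   F   F   F   F   F   F   F   F   F
  1   T   T   F   F   F   F   F   F   F   F   F   F   F   F   F   F   F   F   F   F
  2   T   T   F   F   F   T   T   F   F   F   F   F   F   F   F   F   F   F   F   F
  3   T   T   F   F   F   T   T   F   T   T   F   F   F   T   T   F   F   F   F   F
  4   T   T   F   F   T   T   T   F   T   T   T   F   T   T   T   F   F   T   T   F
  5   T   T   F   F   T   T   T   T   T   T   T   T   T   T   T   T   T   T   T   T
  6   T   T   F   F   T   T   T   T   T   T   T   T   T   T   T   T   T   T   T   T

13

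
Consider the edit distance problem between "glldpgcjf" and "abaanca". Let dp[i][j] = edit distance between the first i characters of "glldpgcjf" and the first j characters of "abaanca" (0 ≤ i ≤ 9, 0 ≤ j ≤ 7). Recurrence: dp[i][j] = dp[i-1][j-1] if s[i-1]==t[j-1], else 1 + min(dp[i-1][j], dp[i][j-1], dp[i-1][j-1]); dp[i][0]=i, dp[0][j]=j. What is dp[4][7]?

   ''  a  b  a  a  n  c  a
''  0  1  2  3  4  5  6  7
 g  1  1  2  3  4  5  6  7
 l  2  2  2  3  4  5  6  7
 l  3  3  3  3  4  5  6  7
 d  4  4  4  4  4  5  6  7
 p  5  5  5  5  5  5  6  7
 g  6  6  6  6  6  6  6  7
 c  7  7  7  7  7  7  6  7
 j  8  8  8  8  8  8  7  7
 f  9  9  9  9  9  9  8  8

7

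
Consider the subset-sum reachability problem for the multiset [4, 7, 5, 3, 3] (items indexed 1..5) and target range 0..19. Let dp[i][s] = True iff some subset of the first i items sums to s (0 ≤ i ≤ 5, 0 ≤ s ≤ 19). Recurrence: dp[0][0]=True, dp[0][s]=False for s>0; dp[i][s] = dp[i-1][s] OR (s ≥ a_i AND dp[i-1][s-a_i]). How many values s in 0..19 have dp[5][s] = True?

18

i\s   0   1   2   3   4   5   6   7   8   9  10  11  12  13  14  15  16  17  18  19
  0   T   F   F   F   F   F   F   F   F   F   F   F   F   F   F   F   F   F   F   F
  1   T   F   F   F   T   F   F   F   F   F   F   F   F   F   F   F   F   F   F   F
  2   T   F   F   F   T   F   F   T   F   F   F   T   F   F   F   F   F   F   F   F
  3   T   F   F   F   T   T   F   T   F   T   F   T   T   F   F   F   T   F   F   F
  4   T   F   F   T   T   T   F   T   T   T   T   T   T   F   T   T   T   F   F   T
  5   T   F   F   T   T   T   T   T   T   T   T   T   T   T   T   T   T   T   T   T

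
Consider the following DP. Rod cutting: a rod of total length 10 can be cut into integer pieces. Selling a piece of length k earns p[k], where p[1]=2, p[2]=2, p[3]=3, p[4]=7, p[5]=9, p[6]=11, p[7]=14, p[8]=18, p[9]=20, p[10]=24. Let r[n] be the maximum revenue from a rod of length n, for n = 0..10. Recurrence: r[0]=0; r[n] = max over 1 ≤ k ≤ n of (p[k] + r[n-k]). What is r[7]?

14

   n    0    1    2    3    4    5    6    7    8    9   10
r[n]    0    2    4    6    8   10   12   14   18   20   24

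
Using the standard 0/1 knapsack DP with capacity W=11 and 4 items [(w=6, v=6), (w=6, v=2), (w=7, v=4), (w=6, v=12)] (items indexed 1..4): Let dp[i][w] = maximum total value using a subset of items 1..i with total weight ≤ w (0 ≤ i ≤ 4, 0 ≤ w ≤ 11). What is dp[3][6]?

i\w   0   1   2   3   4   5   6   7   8   9  10  11
  0   0   0   0   0   0   0   0   0   0   0   0   0
  1   0   0   0   0   0   0   6   6   6   6   6   6
  2   0   0   0   0   0   0   6   6   6   6   6   6
  3   0   0   0   0   0   0   6   6   6   6   6   6
  4   0   0   0   0   0   0  12  12  12  12  12  12

6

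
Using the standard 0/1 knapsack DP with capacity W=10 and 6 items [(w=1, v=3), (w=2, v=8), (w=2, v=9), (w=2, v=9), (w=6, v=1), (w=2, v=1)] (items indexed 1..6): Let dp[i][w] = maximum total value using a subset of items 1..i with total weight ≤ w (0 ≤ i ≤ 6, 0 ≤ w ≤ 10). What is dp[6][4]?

i\w   0   1   2   3   4   5   6   7   8   9  10
  0   0   0   0   0   0   0   0   0   0   0   0
  1   0   3   3   3   3   3   3   3   3   3   3
  2   0   3   8  11  11  11  11  11  11  11  11
  3   0   3   9  12  17  20  20  20  20  20  20
  4   0   3   9  12  18  21  26  29  29  29  29
  5   0   3   9  12  18  21  26  29  29  29  29
  6   0   3   9  12  18  21  26  29  29  30  30

18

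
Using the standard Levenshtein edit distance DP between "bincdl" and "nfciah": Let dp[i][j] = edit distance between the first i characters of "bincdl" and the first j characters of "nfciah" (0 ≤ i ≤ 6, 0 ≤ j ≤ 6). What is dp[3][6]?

5

   ''  n  f  c  i  a  h
''  0  1  2  3  4  5  6
 b  1  1  2  3  4  5  6
 i  2  2  2  3  3  4  5
 n  3  2  3  3  4  4  5
 c  4  3  3  3  4  5  5
 d  5  4  4  4  4  5  6
 l  6  5  5  5  5  5  6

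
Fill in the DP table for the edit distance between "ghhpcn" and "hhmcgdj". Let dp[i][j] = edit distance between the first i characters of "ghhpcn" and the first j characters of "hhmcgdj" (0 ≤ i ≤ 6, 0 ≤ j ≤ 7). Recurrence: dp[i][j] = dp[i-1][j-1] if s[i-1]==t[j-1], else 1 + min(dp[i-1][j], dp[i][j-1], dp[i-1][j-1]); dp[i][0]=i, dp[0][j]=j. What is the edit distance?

   ''  h  h  m  c  g  d  j
''  0  1  2  3  4  5  6  7
 g  1  1  2  3  4  4  5  6
 h  2  1  1  2  3  4  5  6
 h  3  2  1  2  3  4  5  6
 p  4  3  2  2  3  4  5  6
 c  5  4  3  3  2  3  4  5
 n  6  5  4  4  3  3  4  5

5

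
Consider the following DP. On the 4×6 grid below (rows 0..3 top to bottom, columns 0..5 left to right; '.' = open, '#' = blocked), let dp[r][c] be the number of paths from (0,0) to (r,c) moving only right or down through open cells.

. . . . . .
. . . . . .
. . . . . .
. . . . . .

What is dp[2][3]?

10

r\c   0   1   2   3   4   5
  0   1   1   1   1   1   1
  1   1   2   3   4   5   6
  2   1   3   6  10  15  21
  3   1   4  10  20  35  56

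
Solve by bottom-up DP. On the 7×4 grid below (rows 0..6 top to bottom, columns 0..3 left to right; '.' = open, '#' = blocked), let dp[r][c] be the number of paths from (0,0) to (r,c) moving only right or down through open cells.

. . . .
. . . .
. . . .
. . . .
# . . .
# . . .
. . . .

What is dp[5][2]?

18

r\c   0   1   2   3
  0   1   1   1   1
  1   1   2   3   4
  2   1   3   6  10
  3   1   4  10  20
  4   0   4  14  34
  5   0   4  18  52
  6   0   4  22  74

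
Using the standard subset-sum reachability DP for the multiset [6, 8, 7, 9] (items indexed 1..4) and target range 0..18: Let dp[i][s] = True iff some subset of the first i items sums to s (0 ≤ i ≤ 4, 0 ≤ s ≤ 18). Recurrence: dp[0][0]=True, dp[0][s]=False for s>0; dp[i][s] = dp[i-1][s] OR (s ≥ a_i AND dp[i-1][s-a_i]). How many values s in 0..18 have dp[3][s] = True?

7

i\s   0   1   2   3   4   5   6   7   8   9  10  11  12  13  14  15  16  17  18
  0   T   F   F   F   F   F   F   F   F   F   F   F   F   F   F   F   F   F   F
  1   T   F   F   F   F   F   T   F   F   F   F   F   F   F   F   F   F   F   F
  2   T   F   F   F   F   F   T   F   T   F   F   F   F   F   T   F   F   F   F
  3   T   F   F   F   F   F   T   T   T   F   F   F   F   T   T   T   F   F   F
  4   T   F   F   F   F   F   T   T   T   T   F   F   F   T   T   T   T   T   F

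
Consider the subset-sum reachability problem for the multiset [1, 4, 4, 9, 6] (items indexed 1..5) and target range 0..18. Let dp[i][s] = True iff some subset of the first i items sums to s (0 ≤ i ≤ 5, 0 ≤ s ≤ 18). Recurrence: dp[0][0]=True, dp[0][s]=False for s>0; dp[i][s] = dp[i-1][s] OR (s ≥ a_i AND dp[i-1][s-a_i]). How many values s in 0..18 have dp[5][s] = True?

16

i\s   0   1   2   3   4   5   6   7   8   9  10  11  12  13  14  15  16  17  18
  0   T   F   F   F   F   F   F   F   F   F   F   F   F   F   F   F   F   F   F
  1   T   T   F   F   F   F   F   F   F   F   F   F   F   F   F   F   F   F   F
  2   T   T   F   F   T   T   F   F   F   F   F   F   F   F   F   F   F   F   F
  3   T   T   F   F   T   T   F   F   T   T   F   F   F   F   F   F   F   F   F
  4   T   T   F   F   T   T   F   F   T   T   T   F   F   T   T   F   F   T   T
  5   T   T   F   F   T   T   T   T   T   T   T   T   F   T   T   T   T   T   T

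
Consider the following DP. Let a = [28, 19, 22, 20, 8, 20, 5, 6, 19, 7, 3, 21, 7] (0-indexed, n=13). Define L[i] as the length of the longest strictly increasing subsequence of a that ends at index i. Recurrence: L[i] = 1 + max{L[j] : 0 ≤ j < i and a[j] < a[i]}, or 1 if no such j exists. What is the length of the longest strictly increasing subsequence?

   i    0    1    2    3    4    5    6    7    8    9   10   11   12
a[i]   28   19   22   20    8   20    5    6   19    7    3   21    7
L[i]    1    1    2    2    1    2    1    2    3    3    1    4    3

4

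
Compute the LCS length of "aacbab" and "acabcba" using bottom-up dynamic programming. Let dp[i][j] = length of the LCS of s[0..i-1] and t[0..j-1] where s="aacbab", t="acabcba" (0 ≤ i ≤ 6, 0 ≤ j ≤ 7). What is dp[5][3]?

3

   ''  a  c  a  b  c  b  a
''  0  0  0  0  0  0  0  0
 a  0  1  1  1  1  1  1  1
 a  0  1  1  2  2  2  2  2
 c  0  1  2  2  2  3  3  3
 b  0  1  2  2  3  3  4  4
 a  0  1  2  3  3  3  4  5
 b  0  1  2  3  4  4  4  5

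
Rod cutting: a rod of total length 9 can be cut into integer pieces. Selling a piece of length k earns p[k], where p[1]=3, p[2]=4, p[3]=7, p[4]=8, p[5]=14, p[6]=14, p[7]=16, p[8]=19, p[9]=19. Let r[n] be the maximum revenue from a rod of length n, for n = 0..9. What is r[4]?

12

   n    0    1    2    3    4    5    6    7    8    9
r[n]    0    3    6    9   12   15   18   21   24   27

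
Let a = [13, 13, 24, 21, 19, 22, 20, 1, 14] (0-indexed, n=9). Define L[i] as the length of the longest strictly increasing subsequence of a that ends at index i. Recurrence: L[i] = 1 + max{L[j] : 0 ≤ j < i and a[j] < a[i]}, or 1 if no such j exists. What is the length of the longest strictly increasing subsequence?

   i    0    1    2    3    4    5    6    7    8
a[i]   13   13   24   21   19   22   20    1   14
L[i]    1    1    2    2    2    3    3    1    2

3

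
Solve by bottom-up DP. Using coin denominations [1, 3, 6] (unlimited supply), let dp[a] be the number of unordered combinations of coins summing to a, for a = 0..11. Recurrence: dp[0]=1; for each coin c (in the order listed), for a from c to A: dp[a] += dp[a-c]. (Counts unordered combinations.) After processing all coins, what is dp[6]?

after  coin     0     1     2     3     4     5     6     7     8     9    10    11
          1     1     1     1     1     1     1     1     1     1     1     1     1
          3     1     1     1     2     2     2     3     3     3     4     4     4
          6     1     1     1     2     2     2     4     4     4     6     6     6

4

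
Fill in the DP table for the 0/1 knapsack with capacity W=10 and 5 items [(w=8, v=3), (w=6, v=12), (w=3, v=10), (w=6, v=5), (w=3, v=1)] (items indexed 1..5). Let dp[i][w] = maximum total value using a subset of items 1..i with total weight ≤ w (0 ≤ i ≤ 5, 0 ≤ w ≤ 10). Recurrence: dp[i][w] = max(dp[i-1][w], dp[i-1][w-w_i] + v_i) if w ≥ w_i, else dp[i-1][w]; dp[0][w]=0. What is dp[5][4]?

10

i\w   0   1   2   3   4   5   6   7   8   9  10
  0   0   0   0   0   0   0   0   0   0   0   0
  1   0   0   0   0   0   0   0   0   3   3   3
  2   0   0   0   0   0   0  12  12  12  12  12
  3   0   0   0  10  10  10  12  12  12  22  22
  4   0   0   0  10  10  10  12  12  12  22  22
  5   0   0   0  10  10  10  12  12  12  22  22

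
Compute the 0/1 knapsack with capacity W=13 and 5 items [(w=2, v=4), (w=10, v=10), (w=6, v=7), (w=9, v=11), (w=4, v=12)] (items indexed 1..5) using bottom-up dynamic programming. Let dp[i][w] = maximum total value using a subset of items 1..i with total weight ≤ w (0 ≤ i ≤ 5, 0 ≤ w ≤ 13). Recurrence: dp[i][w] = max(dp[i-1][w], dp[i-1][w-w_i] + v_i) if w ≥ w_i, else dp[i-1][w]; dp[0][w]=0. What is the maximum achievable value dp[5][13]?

23

i\w   0   1   2   3   4   5   6   7   8   9  10  11  12  13
  0   0   0   0   0   0   0   0   0   0   0   0   0   0   0
  1   0   0   4   4   4   4   4   4   4   4   4   4   4   4
  2   0   0   4   4   4   4   4   4   4   4  10  10  14  14
  3   0   0   4   4   4   4   7   7  11  11  11  11  14  14
  4   0   0   4   4   4   4   7   7  11  11  11  15  15  15
  5   0   0   4   4  12  12  16  16  16  16  19  19  23  23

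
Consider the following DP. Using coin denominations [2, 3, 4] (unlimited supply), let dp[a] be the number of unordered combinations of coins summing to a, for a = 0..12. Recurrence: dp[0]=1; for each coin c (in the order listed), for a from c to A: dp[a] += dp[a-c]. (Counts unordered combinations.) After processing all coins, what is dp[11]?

after  coin     0     1     2     3     4     5     6     7     8     9    10    11    12
          2     1     0     1     0     1     0     1     0     1     0     1     0     1
          3     1     0     1     1     1     1     2     1     2     2     2     2     3
          4     1     0     1     1     2     1     3     2     4     3     5     4     7

4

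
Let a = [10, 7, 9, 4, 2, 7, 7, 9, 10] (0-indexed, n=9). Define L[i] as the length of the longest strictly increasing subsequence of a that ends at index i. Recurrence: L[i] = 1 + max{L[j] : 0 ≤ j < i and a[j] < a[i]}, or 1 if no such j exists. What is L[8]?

   i    0    1    2    3    4    5    6    7    8
a[i]   10    7    9    4    2    7    7    9   10
L[i]    1    1    2    1    1    2    2    3    4

4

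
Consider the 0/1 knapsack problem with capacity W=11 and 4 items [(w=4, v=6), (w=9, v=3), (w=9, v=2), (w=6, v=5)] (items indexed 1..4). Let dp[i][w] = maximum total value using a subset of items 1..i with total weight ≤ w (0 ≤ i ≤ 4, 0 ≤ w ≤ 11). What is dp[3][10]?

6

i\w   0   1   2   3   4   5   6   7   8   9  10  11
  0   0   0   0   0   0   0   0   0   0   0   0   0
  1   0   0   0   0   6   6   6   6   6   6   6   6
  2   0   0   0   0   6   6   6   6   6   6   6   6
  3   0   0   0   0   6   6   6   6   6   6   6   6
  4   0   0   0   0   6   6   6   6   6   6  11  11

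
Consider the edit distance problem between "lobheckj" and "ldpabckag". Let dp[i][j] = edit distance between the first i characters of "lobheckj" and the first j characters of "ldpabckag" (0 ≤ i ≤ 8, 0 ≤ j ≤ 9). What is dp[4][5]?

   ''  l  d  p  a  b  c  k  a  g
''  0  1  2  3  4  5  6  7  8  9
 l  1  0  1  2  3  4  5  6  7  8
 o  2  1  1  2  3  4  5  6  7  8
 b  3  2  2  2  3  3  4  5  6  7
 h  4  3  3  3  3  4  4  5  6  7
 e  5  4  4  4  4  4  5  5  6  7
 c  6  5  5  5  5  5  4  5  6  7
 k  7  6  6  6  6  6  5  4  5  6
 j  8  7  7  7  7  7  6  5  5  6

4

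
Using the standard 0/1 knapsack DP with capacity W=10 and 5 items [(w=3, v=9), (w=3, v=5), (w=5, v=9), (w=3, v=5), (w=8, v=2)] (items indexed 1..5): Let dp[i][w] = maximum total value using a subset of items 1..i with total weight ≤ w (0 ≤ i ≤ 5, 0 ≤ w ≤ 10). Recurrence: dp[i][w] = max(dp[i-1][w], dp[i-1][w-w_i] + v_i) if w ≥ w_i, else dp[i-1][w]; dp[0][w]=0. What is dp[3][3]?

i\w   0   1   2   3   4   5   6   7   8   9  10
  0   0   0   0   0   0   0   0   0   0   0   0
  1   0   0   0   9   9   9   9   9   9   9   9
  2   0   0   0   9   9   9  14  14  14  14  14
  3   0   0   0   9   9   9  14  14  18  18  18
  4   0   0   0   9   9   9  14  14  18  19  19
  5   0   0   0   9   9   9  14  14  18  19  19

9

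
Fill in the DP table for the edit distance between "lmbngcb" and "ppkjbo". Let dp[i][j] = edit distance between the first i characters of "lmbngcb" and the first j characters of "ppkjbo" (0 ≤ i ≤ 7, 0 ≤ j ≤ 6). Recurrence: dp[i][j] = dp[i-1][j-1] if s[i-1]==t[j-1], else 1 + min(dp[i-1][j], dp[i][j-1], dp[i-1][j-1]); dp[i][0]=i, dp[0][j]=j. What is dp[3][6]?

5

   ''  p  p  k  j  b  o
''  0  1  2  3  4  5  6
 l  1  1  2  3  4  5  6
 m  2  2  2  3  4  5  6
 b  3  3  3  3  4  4  5
 n  4  4  4  4  4  5  5
 g  5  5  5  5  5  5  6
 c  6  6  6  6  6  6  6
 b  7  7  7  7  7  6  7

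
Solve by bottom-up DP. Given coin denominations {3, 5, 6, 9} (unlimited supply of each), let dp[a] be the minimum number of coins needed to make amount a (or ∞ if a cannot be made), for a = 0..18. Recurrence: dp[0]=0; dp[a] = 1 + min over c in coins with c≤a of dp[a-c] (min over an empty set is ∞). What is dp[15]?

 a  0  1  2  3  4  5  6  7  8  9 10 11 12 13 14 15 16 17 18
dp  0  -  -  1  -  1  1  -  2  1  2  2  2  3  2  2  3  3  2
(- denotes ∞ / unreachable)

2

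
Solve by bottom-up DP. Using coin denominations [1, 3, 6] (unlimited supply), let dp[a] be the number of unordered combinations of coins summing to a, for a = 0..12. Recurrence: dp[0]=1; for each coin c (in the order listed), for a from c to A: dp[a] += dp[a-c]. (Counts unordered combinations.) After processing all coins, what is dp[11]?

after  coin     0     1     2     3     4     5     6     7     8     9    10    11    12
          1     1     1     1     1     1     1     1     1     1     1     1     1     1
          3     1     1     1     2     2     2     3     3     3     4     4     4     5
          6     1     1     1     2     2     2     4     4     4     6     6     6     9

6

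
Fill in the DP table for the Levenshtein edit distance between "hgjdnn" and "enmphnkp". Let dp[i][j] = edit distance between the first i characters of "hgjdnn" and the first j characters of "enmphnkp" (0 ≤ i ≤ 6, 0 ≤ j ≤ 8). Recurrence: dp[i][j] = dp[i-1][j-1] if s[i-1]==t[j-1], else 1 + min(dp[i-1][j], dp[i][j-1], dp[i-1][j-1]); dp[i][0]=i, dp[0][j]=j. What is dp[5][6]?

   ''  e  n  m  p  h  n  k  p
''  0  1  2  3  4  5  6  7  8
 h  1  1  2  3  4  4  5  6  7
 g  2  2  2  3  4  5  5  6  7
 j  3  3  3  3  4  5  6  6  7
 d  4  4  4  4  4  5  6  7  7
 n  5  5  4  5  5  5  5  6  7
 n  6  6  5  5  6  6  5  6  7

5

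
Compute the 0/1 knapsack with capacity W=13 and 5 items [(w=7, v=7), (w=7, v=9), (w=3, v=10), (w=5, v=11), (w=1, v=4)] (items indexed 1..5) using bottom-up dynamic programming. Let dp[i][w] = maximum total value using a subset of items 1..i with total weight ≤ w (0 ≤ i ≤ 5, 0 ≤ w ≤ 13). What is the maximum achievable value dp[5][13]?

i\w   0   1   2   3   4   5   6   7   8   9  10  11  12  13
  0   0   0   0   0   0   0   0   0   0   0   0   0   0   0
  1   0   0   0   0   0   0   0   7   7   7   7   7   7   7
  2   0   0   0   0   0   0   0   9   9   9   9   9   9   9
  3   0   0   0  10  10  10  10  10  10  10  19  19  19  19
  4   0   0   0  10  10  11  11  11  21  21  21  21  21  21
  5   0   4   4  10  14  14  15  15  21  25  25  25  25  25

25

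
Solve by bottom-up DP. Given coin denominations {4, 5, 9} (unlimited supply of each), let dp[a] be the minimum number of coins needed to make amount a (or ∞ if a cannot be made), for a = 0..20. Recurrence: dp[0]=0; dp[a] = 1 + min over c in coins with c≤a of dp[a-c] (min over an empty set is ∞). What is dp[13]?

2

 a  0  1  2  3  4  5  6  7  8  9 10 11 12 13 14 15 16 17 18 19 20
dp  0  -  -  -  1  1  -  -  2  1  2  -  3  2  2  3  4  3  2  3  4
(- denotes ∞ / unreachable)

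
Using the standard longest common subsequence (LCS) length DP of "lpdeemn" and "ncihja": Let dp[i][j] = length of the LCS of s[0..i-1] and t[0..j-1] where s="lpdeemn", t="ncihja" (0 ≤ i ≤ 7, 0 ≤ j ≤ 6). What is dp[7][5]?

   ''  n  c  i  h  j  a
''  0  0  0  0  0  0  0
 l  0  0  0  0  0  0  0
 p  0  0  0  0  0  0  0
 d  0  0  0  0  0  0  0
 e  0  0  0  0  0  0  0
 e  0  0  0  0  0  0  0
 m  0  0  0  0  0  0  0
 n  0  1  1  1  1  1  1

1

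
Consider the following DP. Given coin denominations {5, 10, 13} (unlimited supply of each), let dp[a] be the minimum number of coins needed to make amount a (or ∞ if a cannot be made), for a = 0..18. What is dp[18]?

2

 a  0  1  2  3  4  5  6  7  8  9 10 11 12 13 14 15 16 17 18
dp  0  -  -  -  -  1  -  -  -  -  1  -  -  1  -  2  -  -  2
(- denotes ∞ / unreachable)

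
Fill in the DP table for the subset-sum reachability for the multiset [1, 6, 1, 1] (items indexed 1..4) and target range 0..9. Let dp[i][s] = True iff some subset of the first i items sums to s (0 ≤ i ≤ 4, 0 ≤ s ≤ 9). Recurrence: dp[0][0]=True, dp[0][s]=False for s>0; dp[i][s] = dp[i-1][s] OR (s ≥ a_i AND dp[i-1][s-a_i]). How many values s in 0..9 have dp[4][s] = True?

8

i\s   0   1   2   3   4   5   6   7   8   9
  0   T   F   F   F   F   F   F   F   F   F
  1   T   T   F   F   F   F   F   F   F   F
  2   T   T   F   F   F   F   T   T   F   F
  3   T   T   T   F   F   F   T   T   T   F
  4   T   T   T   T   F   F   T   T   T   T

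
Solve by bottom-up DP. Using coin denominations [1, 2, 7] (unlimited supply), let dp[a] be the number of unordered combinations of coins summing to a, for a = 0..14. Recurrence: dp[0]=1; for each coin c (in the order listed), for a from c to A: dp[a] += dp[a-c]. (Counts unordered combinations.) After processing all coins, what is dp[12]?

after  coin     0     1     2     3     4     5     6     7     8     9    10    11    12    13    14
          1     1     1     1     1     1     1     1     1     1     1     1     1     1     1     1
          2     1     1     2     2     3     3     4     4     5     5     6     6     7     7     8
          7     1     1     2     2     3     3     4     5     6     7     8     9    10    11    13

10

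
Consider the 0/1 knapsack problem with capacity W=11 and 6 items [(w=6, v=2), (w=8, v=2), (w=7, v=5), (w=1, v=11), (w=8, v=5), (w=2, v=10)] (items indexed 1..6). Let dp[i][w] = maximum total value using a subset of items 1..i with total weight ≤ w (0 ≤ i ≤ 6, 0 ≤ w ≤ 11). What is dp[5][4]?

i\w   0   1   2   3   4   5   6   7   8   9  10  11
  0   0   0   0   0   0   0   0   0   0   0   0   0
  1   0   0   0   0   0   0   2   2   2   2   2   2
  2   0   0   0   0   0   0   2   2   2   2   2   2
  3   0   0   0   0   0   0   2   5   5   5   5   5
  4   0  11  11  11  11  11  11  13  16  16  16  16
  5   0  11  11  11  11  11  11  13  16  16  16  16
  6   0  11  11  21  21  21  21  21  21  23  26  26

11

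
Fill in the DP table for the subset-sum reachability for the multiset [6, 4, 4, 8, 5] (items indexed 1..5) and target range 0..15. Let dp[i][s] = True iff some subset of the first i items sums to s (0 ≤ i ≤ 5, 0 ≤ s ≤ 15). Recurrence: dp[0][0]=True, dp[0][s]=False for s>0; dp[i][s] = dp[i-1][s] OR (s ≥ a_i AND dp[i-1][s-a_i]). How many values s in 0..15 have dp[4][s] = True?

i\s   0   1   2   3   4   5   6   7   8   9  10  11  12  13  14  15
  0   T   F   F   F   F   F   F   F   F   F   F   F   F   F   F   F
  1   T   F   F   F   F   F   T   F   F   F   F   F   F   F   F   F
  2   T   F   F   F   T   F   T   F   F   F   T   F   F   F   F   F
  3   T   F   F   F   T   F   T   F   T   F   T   F   F   F   T   F
  4   T   F   F   F   T   F   T   F   T   F   T   F   T   F   T   F
  5   T   F   F   F   T   T   T   F   T   T   T   T   T   T   T   T

7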